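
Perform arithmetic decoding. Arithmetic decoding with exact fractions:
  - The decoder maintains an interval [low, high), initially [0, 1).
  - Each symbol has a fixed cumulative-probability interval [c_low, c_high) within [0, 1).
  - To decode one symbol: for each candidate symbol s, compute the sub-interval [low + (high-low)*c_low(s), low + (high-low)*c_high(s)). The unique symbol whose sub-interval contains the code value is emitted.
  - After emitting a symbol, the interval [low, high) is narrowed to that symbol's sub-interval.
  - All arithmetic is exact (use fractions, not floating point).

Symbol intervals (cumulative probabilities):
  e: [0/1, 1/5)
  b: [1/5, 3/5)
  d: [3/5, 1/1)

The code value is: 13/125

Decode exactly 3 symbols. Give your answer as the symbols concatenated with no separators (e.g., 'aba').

Answer: ebd

Derivation:
Step 1: interval [0/1, 1/1), width = 1/1 - 0/1 = 1/1
  'e': [0/1 + 1/1*0/1, 0/1 + 1/1*1/5) = [0/1, 1/5) <- contains code 13/125
  'b': [0/1 + 1/1*1/5, 0/1 + 1/1*3/5) = [1/5, 3/5)
  'd': [0/1 + 1/1*3/5, 0/1 + 1/1*1/1) = [3/5, 1/1)
  emit 'e', narrow to [0/1, 1/5)
Step 2: interval [0/1, 1/5), width = 1/5 - 0/1 = 1/5
  'e': [0/1 + 1/5*0/1, 0/1 + 1/5*1/5) = [0/1, 1/25)
  'b': [0/1 + 1/5*1/5, 0/1 + 1/5*3/5) = [1/25, 3/25) <- contains code 13/125
  'd': [0/1 + 1/5*3/5, 0/1 + 1/5*1/1) = [3/25, 1/5)
  emit 'b', narrow to [1/25, 3/25)
Step 3: interval [1/25, 3/25), width = 3/25 - 1/25 = 2/25
  'e': [1/25 + 2/25*0/1, 1/25 + 2/25*1/5) = [1/25, 7/125)
  'b': [1/25 + 2/25*1/5, 1/25 + 2/25*3/5) = [7/125, 11/125)
  'd': [1/25 + 2/25*3/5, 1/25 + 2/25*1/1) = [11/125, 3/25) <- contains code 13/125
  emit 'd', narrow to [11/125, 3/25)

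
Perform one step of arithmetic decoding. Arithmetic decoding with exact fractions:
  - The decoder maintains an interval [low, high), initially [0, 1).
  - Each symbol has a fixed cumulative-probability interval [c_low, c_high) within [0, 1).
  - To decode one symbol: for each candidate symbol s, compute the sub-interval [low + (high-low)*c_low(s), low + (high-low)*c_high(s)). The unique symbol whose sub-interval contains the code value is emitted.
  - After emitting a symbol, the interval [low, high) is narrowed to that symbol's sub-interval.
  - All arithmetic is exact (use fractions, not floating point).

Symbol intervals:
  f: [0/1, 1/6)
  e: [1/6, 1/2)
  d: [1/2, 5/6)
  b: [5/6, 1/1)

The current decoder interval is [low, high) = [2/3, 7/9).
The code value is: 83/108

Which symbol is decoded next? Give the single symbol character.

Interval width = high − low = 7/9 − 2/3 = 1/9
Scaled code = (code − low) / width = (83/108 − 2/3) / 1/9 = 11/12
  f: [0/1, 1/6) 
  e: [1/6, 1/2) 
  d: [1/2, 5/6) 
  b: [5/6, 1/1) ← scaled code falls here ✓

Answer: b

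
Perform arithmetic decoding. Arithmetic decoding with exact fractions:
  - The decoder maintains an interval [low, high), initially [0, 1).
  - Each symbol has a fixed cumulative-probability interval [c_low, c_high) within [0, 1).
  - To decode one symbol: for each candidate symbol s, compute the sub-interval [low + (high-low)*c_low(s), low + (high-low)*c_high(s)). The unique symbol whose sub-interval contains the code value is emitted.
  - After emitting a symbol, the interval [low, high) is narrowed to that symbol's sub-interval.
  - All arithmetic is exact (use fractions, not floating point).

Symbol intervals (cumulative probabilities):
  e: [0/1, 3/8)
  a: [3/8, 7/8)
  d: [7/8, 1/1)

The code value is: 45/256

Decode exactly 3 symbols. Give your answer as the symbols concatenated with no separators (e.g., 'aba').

Step 1: interval [0/1, 1/1), width = 1/1 - 0/1 = 1/1
  'e': [0/1 + 1/1*0/1, 0/1 + 1/1*3/8) = [0/1, 3/8) <- contains code 45/256
  'a': [0/1 + 1/1*3/8, 0/1 + 1/1*7/8) = [3/8, 7/8)
  'd': [0/1 + 1/1*7/8, 0/1 + 1/1*1/1) = [7/8, 1/1)
  emit 'e', narrow to [0/1, 3/8)
Step 2: interval [0/1, 3/8), width = 3/8 - 0/1 = 3/8
  'e': [0/1 + 3/8*0/1, 0/1 + 3/8*3/8) = [0/1, 9/64)
  'a': [0/1 + 3/8*3/8, 0/1 + 3/8*7/8) = [9/64, 21/64) <- contains code 45/256
  'd': [0/1 + 3/8*7/8, 0/1 + 3/8*1/1) = [21/64, 3/8)
  emit 'a', narrow to [9/64, 21/64)
Step 3: interval [9/64, 21/64), width = 21/64 - 9/64 = 3/16
  'e': [9/64 + 3/16*0/1, 9/64 + 3/16*3/8) = [9/64, 27/128) <- contains code 45/256
  'a': [9/64 + 3/16*3/8, 9/64 + 3/16*7/8) = [27/128, 39/128)
  'd': [9/64 + 3/16*7/8, 9/64 + 3/16*1/1) = [39/128, 21/64)
  emit 'e', narrow to [9/64, 27/128)

Answer: eae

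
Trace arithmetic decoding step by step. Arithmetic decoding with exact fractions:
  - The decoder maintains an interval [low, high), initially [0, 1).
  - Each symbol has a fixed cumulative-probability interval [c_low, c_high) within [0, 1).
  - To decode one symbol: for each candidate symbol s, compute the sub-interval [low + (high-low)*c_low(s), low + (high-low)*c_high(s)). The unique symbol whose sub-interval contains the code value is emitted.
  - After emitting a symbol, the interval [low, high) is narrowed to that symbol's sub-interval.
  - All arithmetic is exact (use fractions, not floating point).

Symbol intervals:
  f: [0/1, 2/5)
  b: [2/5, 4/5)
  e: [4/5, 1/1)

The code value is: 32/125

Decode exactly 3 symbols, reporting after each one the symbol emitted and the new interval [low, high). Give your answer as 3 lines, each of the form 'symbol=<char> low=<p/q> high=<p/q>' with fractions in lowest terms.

Step 1: interval [0/1, 1/1), width = 1/1 - 0/1 = 1/1
  'f': [0/1 + 1/1*0/1, 0/1 + 1/1*2/5) = [0/1, 2/5) <- contains code 32/125
  'b': [0/1 + 1/1*2/5, 0/1 + 1/1*4/5) = [2/5, 4/5)
  'e': [0/1 + 1/1*4/5, 0/1 + 1/1*1/1) = [4/5, 1/1)
  emit 'f', narrow to [0/1, 2/5)
Step 2: interval [0/1, 2/5), width = 2/5 - 0/1 = 2/5
  'f': [0/1 + 2/5*0/1, 0/1 + 2/5*2/5) = [0/1, 4/25)
  'b': [0/1 + 2/5*2/5, 0/1 + 2/5*4/5) = [4/25, 8/25) <- contains code 32/125
  'e': [0/1 + 2/5*4/5, 0/1 + 2/5*1/1) = [8/25, 2/5)
  emit 'b', narrow to [4/25, 8/25)
Step 3: interval [4/25, 8/25), width = 8/25 - 4/25 = 4/25
  'f': [4/25 + 4/25*0/1, 4/25 + 4/25*2/5) = [4/25, 28/125)
  'b': [4/25 + 4/25*2/5, 4/25 + 4/25*4/5) = [28/125, 36/125) <- contains code 32/125
  'e': [4/25 + 4/25*4/5, 4/25 + 4/25*1/1) = [36/125, 8/25)
  emit 'b', narrow to [28/125, 36/125)

Answer: symbol=f low=0/1 high=2/5
symbol=b low=4/25 high=8/25
symbol=b low=28/125 high=36/125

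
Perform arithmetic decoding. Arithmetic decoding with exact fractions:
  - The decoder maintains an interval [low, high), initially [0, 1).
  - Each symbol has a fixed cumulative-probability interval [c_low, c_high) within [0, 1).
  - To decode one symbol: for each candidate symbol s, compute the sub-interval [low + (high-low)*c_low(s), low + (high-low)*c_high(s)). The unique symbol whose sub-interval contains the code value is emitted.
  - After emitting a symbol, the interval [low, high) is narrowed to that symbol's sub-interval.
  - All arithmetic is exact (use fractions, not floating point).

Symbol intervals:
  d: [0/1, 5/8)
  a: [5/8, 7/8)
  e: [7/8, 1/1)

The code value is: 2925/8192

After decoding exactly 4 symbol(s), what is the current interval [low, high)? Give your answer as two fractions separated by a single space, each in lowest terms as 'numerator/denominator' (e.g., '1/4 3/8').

Answer: 175/512 1525/4096

Derivation:
Step 1: interval [0/1, 1/1), width = 1/1 - 0/1 = 1/1
  'd': [0/1 + 1/1*0/1, 0/1 + 1/1*5/8) = [0/1, 5/8) <- contains code 2925/8192
  'a': [0/1 + 1/1*5/8, 0/1 + 1/1*7/8) = [5/8, 7/8)
  'e': [0/1 + 1/1*7/8, 0/1 + 1/1*1/1) = [7/8, 1/1)
  emit 'd', narrow to [0/1, 5/8)
Step 2: interval [0/1, 5/8), width = 5/8 - 0/1 = 5/8
  'd': [0/1 + 5/8*0/1, 0/1 + 5/8*5/8) = [0/1, 25/64) <- contains code 2925/8192
  'a': [0/1 + 5/8*5/8, 0/1 + 5/8*7/8) = [25/64, 35/64)
  'e': [0/1 + 5/8*7/8, 0/1 + 5/8*1/1) = [35/64, 5/8)
  emit 'd', narrow to [0/1, 25/64)
Step 3: interval [0/1, 25/64), width = 25/64 - 0/1 = 25/64
  'd': [0/1 + 25/64*0/1, 0/1 + 25/64*5/8) = [0/1, 125/512)
  'a': [0/1 + 25/64*5/8, 0/1 + 25/64*7/8) = [125/512, 175/512)
  'e': [0/1 + 25/64*7/8, 0/1 + 25/64*1/1) = [175/512, 25/64) <- contains code 2925/8192
  emit 'e', narrow to [175/512, 25/64)
Step 4: interval [175/512, 25/64), width = 25/64 - 175/512 = 25/512
  'd': [175/512 + 25/512*0/1, 175/512 + 25/512*5/8) = [175/512, 1525/4096) <- contains code 2925/8192
  'a': [175/512 + 25/512*5/8, 175/512 + 25/512*7/8) = [1525/4096, 1575/4096)
  'e': [175/512 + 25/512*7/8, 175/512 + 25/512*1/1) = [1575/4096, 25/64)
  emit 'd', narrow to [175/512, 1525/4096)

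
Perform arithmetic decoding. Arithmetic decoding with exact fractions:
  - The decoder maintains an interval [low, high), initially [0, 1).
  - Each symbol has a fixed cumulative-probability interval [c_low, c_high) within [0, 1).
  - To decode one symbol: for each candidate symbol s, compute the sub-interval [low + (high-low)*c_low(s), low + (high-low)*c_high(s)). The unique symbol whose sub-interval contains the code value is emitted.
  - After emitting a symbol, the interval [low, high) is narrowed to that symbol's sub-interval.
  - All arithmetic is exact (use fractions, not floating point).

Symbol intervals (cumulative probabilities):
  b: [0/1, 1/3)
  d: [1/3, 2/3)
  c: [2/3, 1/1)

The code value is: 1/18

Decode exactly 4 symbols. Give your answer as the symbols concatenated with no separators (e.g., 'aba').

Answer: bbdd

Derivation:
Step 1: interval [0/1, 1/1), width = 1/1 - 0/1 = 1/1
  'b': [0/1 + 1/1*0/1, 0/1 + 1/1*1/3) = [0/1, 1/3) <- contains code 1/18
  'd': [0/1 + 1/1*1/3, 0/1 + 1/1*2/3) = [1/3, 2/3)
  'c': [0/1 + 1/1*2/3, 0/1 + 1/1*1/1) = [2/3, 1/1)
  emit 'b', narrow to [0/1, 1/3)
Step 2: interval [0/1, 1/3), width = 1/3 - 0/1 = 1/3
  'b': [0/1 + 1/3*0/1, 0/1 + 1/3*1/3) = [0/1, 1/9) <- contains code 1/18
  'd': [0/1 + 1/3*1/3, 0/1 + 1/3*2/3) = [1/9, 2/9)
  'c': [0/1 + 1/3*2/3, 0/1 + 1/3*1/1) = [2/9, 1/3)
  emit 'b', narrow to [0/1, 1/9)
Step 3: interval [0/1, 1/9), width = 1/9 - 0/1 = 1/9
  'b': [0/1 + 1/9*0/1, 0/1 + 1/9*1/3) = [0/1, 1/27)
  'd': [0/1 + 1/9*1/3, 0/1 + 1/9*2/3) = [1/27, 2/27) <- contains code 1/18
  'c': [0/1 + 1/9*2/3, 0/1 + 1/9*1/1) = [2/27, 1/9)
  emit 'd', narrow to [1/27, 2/27)
Step 4: interval [1/27, 2/27), width = 2/27 - 1/27 = 1/27
  'b': [1/27 + 1/27*0/1, 1/27 + 1/27*1/3) = [1/27, 4/81)
  'd': [1/27 + 1/27*1/3, 1/27 + 1/27*2/3) = [4/81, 5/81) <- contains code 1/18
  'c': [1/27 + 1/27*2/3, 1/27 + 1/27*1/1) = [5/81, 2/27)
  emit 'd', narrow to [4/81, 5/81)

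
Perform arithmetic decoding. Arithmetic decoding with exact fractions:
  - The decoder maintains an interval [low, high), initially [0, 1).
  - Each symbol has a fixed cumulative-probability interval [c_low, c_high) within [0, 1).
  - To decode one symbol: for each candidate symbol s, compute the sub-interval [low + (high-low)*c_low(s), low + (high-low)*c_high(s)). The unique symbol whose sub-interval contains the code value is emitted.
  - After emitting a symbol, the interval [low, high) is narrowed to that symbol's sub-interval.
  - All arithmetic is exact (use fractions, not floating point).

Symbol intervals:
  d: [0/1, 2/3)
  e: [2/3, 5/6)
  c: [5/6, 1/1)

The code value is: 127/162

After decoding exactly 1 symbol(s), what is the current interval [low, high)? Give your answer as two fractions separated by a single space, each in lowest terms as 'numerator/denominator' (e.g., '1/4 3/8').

Answer: 2/3 5/6

Derivation:
Step 1: interval [0/1, 1/1), width = 1/1 - 0/1 = 1/1
  'd': [0/1 + 1/1*0/1, 0/1 + 1/1*2/3) = [0/1, 2/3)
  'e': [0/1 + 1/1*2/3, 0/1 + 1/1*5/6) = [2/3, 5/6) <- contains code 127/162
  'c': [0/1 + 1/1*5/6, 0/1 + 1/1*1/1) = [5/6, 1/1)
  emit 'e', narrow to [2/3, 5/6)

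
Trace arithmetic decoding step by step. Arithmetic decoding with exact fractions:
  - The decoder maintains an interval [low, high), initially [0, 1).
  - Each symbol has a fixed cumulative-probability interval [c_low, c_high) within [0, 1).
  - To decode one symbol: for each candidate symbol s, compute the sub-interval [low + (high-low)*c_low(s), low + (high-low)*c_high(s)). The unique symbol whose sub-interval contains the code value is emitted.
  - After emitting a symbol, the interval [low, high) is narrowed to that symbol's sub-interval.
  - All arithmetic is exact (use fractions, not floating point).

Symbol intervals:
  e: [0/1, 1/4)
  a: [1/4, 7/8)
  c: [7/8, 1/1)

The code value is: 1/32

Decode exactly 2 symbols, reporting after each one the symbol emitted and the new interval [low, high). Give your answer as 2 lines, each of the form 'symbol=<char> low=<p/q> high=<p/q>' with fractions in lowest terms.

Step 1: interval [0/1, 1/1), width = 1/1 - 0/1 = 1/1
  'e': [0/1 + 1/1*0/1, 0/1 + 1/1*1/4) = [0/1, 1/4) <- contains code 1/32
  'a': [0/1 + 1/1*1/4, 0/1 + 1/1*7/8) = [1/4, 7/8)
  'c': [0/1 + 1/1*7/8, 0/1 + 1/1*1/1) = [7/8, 1/1)
  emit 'e', narrow to [0/1, 1/4)
Step 2: interval [0/1, 1/4), width = 1/4 - 0/1 = 1/4
  'e': [0/1 + 1/4*0/1, 0/1 + 1/4*1/4) = [0/1, 1/16) <- contains code 1/32
  'a': [0/1 + 1/4*1/4, 0/1 + 1/4*7/8) = [1/16, 7/32)
  'c': [0/1 + 1/4*7/8, 0/1 + 1/4*1/1) = [7/32, 1/4)
  emit 'e', narrow to [0/1, 1/16)

Answer: symbol=e low=0/1 high=1/4
symbol=e low=0/1 high=1/16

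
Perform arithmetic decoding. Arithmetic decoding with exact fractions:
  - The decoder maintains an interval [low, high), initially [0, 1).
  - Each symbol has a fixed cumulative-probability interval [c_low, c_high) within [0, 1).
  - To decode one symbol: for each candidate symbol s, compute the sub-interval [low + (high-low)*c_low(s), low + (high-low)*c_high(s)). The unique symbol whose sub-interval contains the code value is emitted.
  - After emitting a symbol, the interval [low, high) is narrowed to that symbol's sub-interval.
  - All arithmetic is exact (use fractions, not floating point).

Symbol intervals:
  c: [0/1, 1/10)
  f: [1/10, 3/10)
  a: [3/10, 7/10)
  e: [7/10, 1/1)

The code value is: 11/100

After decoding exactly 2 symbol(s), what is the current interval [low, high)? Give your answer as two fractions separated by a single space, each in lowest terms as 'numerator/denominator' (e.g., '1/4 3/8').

Step 1: interval [0/1, 1/1), width = 1/1 - 0/1 = 1/1
  'c': [0/1 + 1/1*0/1, 0/1 + 1/1*1/10) = [0/1, 1/10)
  'f': [0/1 + 1/1*1/10, 0/1 + 1/1*3/10) = [1/10, 3/10) <- contains code 11/100
  'a': [0/1 + 1/1*3/10, 0/1 + 1/1*7/10) = [3/10, 7/10)
  'e': [0/1 + 1/1*7/10, 0/1 + 1/1*1/1) = [7/10, 1/1)
  emit 'f', narrow to [1/10, 3/10)
Step 2: interval [1/10, 3/10), width = 3/10 - 1/10 = 1/5
  'c': [1/10 + 1/5*0/1, 1/10 + 1/5*1/10) = [1/10, 3/25) <- contains code 11/100
  'f': [1/10 + 1/5*1/10, 1/10 + 1/5*3/10) = [3/25, 4/25)
  'a': [1/10 + 1/5*3/10, 1/10 + 1/5*7/10) = [4/25, 6/25)
  'e': [1/10 + 1/5*7/10, 1/10 + 1/5*1/1) = [6/25, 3/10)
  emit 'c', narrow to [1/10, 3/25)

Answer: 1/10 3/25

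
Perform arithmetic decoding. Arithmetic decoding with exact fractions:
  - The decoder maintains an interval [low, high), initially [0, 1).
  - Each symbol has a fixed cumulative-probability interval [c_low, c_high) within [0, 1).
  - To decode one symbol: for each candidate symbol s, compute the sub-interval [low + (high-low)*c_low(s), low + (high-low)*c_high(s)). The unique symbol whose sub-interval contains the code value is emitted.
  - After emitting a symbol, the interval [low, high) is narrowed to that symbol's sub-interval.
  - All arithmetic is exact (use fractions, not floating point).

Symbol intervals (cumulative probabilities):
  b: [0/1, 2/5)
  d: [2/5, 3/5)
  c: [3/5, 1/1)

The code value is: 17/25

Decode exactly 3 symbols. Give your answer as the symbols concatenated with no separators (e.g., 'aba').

Answer: cbd

Derivation:
Step 1: interval [0/1, 1/1), width = 1/1 - 0/1 = 1/1
  'b': [0/1 + 1/1*0/1, 0/1 + 1/1*2/5) = [0/1, 2/5)
  'd': [0/1 + 1/1*2/5, 0/1 + 1/1*3/5) = [2/5, 3/5)
  'c': [0/1 + 1/1*3/5, 0/1 + 1/1*1/1) = [3/5, 1/1) <- contains code 17/25
  emit 'c', narrow to [3/5, 1/1)
Step 2: interval [3/5, 1/1), width = 1/1 - 3/5 = 2/5
  'b': [3/5 + 2/5*0/1, 3/5 + 2/5*2/5) = [3/5, 19/25) <- contains code 17/25
  'd': [3/5 + 2/5*2/5, 3/5 + 2/5*3/5) = [19/25, 21/25)
  'c': [3/5 + 2/5*3/5, 3/5 + 2/5*1/1) = [21/25, 1/1)
  emit 'b', narrow to [3/5, 19/25)
Step 3: interval [3/5, 19/25), width = 19/25 - 3/5 = 4/25
  'b': [3/5 + 4/25*0/1, 3/5 + 4/25*2/5) = [3/5, 83/125)
  'd': [3/5 + 4/25*2/5, 3/5 + 4/25*3/5) = [83/125, 87/125) <- contains code 17/25
  'c': [3/5 + 4/25*3/5, 3/5 + 4/25*1/1) = [87/125, 19/25)
  emit 'd', narrow to [83/125, 87/125)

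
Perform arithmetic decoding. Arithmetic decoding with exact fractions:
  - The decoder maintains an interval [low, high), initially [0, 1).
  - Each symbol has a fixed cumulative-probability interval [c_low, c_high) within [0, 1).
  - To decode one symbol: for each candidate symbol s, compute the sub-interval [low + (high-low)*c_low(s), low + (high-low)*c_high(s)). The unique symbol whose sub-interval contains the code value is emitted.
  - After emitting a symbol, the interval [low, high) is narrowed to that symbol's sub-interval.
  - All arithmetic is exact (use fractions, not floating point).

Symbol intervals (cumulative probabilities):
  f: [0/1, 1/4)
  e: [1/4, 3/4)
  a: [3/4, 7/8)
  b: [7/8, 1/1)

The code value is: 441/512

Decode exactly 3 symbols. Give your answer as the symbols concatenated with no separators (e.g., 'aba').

Step 1: interval [0/1, 1/1), width = 1/1 - 0/1 = 1/1
  'f': [0/1 + 1/1*0/1, 0/1 + 1/1*1/4) = [0/1, 1/4)
  'e': [0/1 + 1/1*1/4, 0/1 + 1/1*3/4) = [1/4, 3/4)
  'a': [0/1 + 1/1*3/4, 0/1 + 1/1*7/8) = [3/4, 7/8) <- contains code 441/512
  'b': [0/1 + 1/1*7/8, 0/1 + 1/1*1/1) = [7/8, 1/1)
  emit 'a', narrow to [3/4, 7/8)
Step 2: interval [3/4, 7/8), width = 7/8 - 3/4 = 1/8
  'f': [3/4 + 1/8*0/1, 3/4 + 1/8*1/4) = [3/4, 25/32)
  'e': [3/4 + 1/8*1/4, 3/4 + 1/8*3/4) = [25/32, 27/32)
  'a': [3/4 + 1/8*3/4, 3/4 + 1/8*7/8) = [27/32, 55/64)
  'b': [3/4 + 1/8*7/8, 3/4 + 1/8*1/1) = [55/64, 7/8) <- contains code 441/512
  emit 'b', narrow to [55/64, 7/8)
Step 3: interval [55/64, 7/8), width = 7/8 - 55/64 = 1/64
  'f': [55/64 + 1/64*0/1, 55/64 + 1/64*1/4) = [55/64, 221/256) <- contains code 441/512
  'e': [55/64 + 1/64*1/4, 55/64 + 1/64*3/4) = [221/256, 223/256)
  'a': [55/64 + 1/64*3/4, 55/64 + 1/64*7/8) = [223/256, 447/512)
  'b': [55/64 + 1/64*7/8, 55/64 + 1/64*1/1) = [447/512, 7/8)
  emit 'f', narrow to [55/64, 221/256)

Answer: abf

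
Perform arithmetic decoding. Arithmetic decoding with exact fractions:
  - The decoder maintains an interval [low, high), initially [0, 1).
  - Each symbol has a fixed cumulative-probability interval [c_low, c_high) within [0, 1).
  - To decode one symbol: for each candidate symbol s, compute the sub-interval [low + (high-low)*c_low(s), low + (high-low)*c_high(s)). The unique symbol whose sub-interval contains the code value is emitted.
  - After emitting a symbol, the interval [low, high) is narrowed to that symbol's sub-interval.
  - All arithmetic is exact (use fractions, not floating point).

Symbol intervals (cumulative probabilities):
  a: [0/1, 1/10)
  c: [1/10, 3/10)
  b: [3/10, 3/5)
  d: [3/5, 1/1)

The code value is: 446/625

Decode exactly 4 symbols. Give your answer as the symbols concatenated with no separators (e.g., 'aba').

Step 1: interval [0/1, 1/1), width = 1/1 - 0/1 = 1/1
  'a': [0/1 + 1/1*0/1, 0/1 + 1/1*1/10) = [0/1, 1/10)
  'c': [0/1 + 1/1*1/10, 0/1 + 1/1*3/10) = [1/10, 3/10)
  'b': [0/1 + 1/1*3/10, 0/1 + 1/1*3/5) = [3/10, 3/5)
  'd': [0/1 + 1/1*3/5, 0/1 + 1/1*1/1) = [3/5, 1/1) <- contains code 446/625
  emit 'd', narrow to [3/5, 1/1)
Step 2: interval [3/5, 1/1), width = 1/1 - 3/5 = 2/5
  'a': [3/5 + 2/5*0/1, 3/5 + 2/5*1/10) = [3/5, 16/25)
  'c': [3/5 + 2/5*1/10, 3/5 + 2/5*3/10) = [16/25, 18/25) <- contains code 446/625
  'b': [3/5 + 2/5*3/10, 3/5 + 2/5*3/5) = [18/25, 21/25)
  'd': [3/5 + 2/5*3/5, 3/5 + 2/5*1/1) = [21/25, 1/1)
  emit 'c', narrow to [16/25, 18/25)
Step 3: interval [16/25, 18/25), width = 18/25 - 16/25 = 2/25
  'a': [16/25 + 2/25*0/1, 16/25 + 2/25*1/10) = [16/25, 81/125)
  'c': [16/25 + 2/25*1/10, 16/25 + 2/25*3/10) = [81/125, 83/125)
  'b': [16/25 + 2/25*3/10, 16/25 + 2/25*3/5) = [83/125, 86/125)
  'd': [16/25 + 2/25*3/5, 16/25 + 2/25*1/1) = [86/125, 18/25) <- contains code 446/625
  emit 'd', narrow to [86/125, 18/25)
Step 4: interval [86/125, 18/25), width = 18/25 - 86/125 = 4/125
  'a': [86/125 + 4/125*0/1, 86/125 + 4/125*1/10) = [86/125, 432/625)
  'c': [86/125 + 4/125*1/10, 86/125 + 4/125*3/10) = [432/625, 436/625)
  'b': [86/125 + 4/125*3/10, 86/125 + 4/125*3/5) = [436/625, 442/625)
  'd': [86/125 + 4/125*3/5, 86/125 + 4/125*1/1) = [442/625, 18/25) <- contains code 446/625
  emit 'd', narrow to [442/625, 18/25)

Answer: dcdd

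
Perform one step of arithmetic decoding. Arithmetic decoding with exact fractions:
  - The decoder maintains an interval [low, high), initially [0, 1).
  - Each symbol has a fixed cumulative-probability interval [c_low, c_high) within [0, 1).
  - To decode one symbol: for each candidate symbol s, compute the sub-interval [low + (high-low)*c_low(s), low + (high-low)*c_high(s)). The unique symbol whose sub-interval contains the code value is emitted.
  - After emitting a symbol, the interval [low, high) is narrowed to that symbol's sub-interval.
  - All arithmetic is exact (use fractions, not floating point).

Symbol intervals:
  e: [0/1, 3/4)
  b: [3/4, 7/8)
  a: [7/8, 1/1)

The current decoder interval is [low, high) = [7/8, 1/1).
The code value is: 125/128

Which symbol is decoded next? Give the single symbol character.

Answer: b

Derivation:
Interval width = high − low = 1/1 − 7/8 = 1/8
Scaled code = (code − low) / width = (125/128 − 7/8) / 1/8 = 13/16
  e: [0/1, 3/4) 
  b: [3/4, 7/8) ← scaled code falls here ✓
  a: [7/8, 1/1) 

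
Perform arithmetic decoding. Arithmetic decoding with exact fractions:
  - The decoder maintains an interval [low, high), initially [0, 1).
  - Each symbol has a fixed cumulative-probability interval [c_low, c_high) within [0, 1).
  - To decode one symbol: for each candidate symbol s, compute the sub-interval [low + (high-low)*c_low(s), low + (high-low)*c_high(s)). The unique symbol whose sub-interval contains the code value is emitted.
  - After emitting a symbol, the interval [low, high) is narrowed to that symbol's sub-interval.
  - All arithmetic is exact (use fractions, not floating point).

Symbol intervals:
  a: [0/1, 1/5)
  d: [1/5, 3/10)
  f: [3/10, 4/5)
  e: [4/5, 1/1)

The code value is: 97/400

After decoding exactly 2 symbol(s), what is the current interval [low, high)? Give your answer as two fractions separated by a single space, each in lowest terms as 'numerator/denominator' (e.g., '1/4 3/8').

Step 1: interval [0/1, 1/1), width = 1/1 - 0/1 = 1/1
  'a': [0/1 + 1/1*0/1, 0/1 + 1/1*1/5) = [0/1, 1/5)
  'd': [0/1 + 1/1*1/5, 0/1 + 1/1*3/10) = [1/5, 3/10) <- contains code 97/400
  'f': [0/1 + 1/1*3/10, 0/1 + 1/1*4/5) = [3/10, 4/5)
  'e': [0/1 + 1/1*4/5, 0/1 + 1/1*1/1) = [4/5, 1/1)
  emit 'd', narrow to [1/5, 3/10)
Step 2: interval [1/5, 3/10), width = 3/10 - 1/5 = 1/10
  'a': [1/5 + 1/10*0/1, 1/5 + 1/10*1/5) = [1/5, 11/50)
  'd': [1/5 + 1/10*1/5, 1/5 + 1/10*3/10) = [11/50, 23/100)
  'f': [1/5 + 1/10*3/10, 1/5 + 1/10*4/5) = [23/100, 7/25) <- contains code 97/400
  'e': [1/5 + 1/10*4/5, 1/5 + 1/10*1/1) = [7/25, 3/10)
  emit 'f', narrow to [23/100, 7/25)

Answer: 23/100 7/25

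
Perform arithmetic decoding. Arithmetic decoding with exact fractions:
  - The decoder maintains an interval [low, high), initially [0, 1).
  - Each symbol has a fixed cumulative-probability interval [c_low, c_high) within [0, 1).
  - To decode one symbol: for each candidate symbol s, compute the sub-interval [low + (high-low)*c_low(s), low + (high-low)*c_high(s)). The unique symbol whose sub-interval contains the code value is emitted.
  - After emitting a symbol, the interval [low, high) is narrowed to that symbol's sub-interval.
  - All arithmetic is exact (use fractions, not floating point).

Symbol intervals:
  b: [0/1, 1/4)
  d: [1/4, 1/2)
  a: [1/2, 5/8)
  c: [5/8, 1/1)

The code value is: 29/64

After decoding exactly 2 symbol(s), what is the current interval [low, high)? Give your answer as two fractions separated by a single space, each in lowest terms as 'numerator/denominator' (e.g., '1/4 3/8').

Answer: 13/32 1/2

Derivation:
Step 1: interval [0/1, 1/1), width = 1/1 - 0/1 = 1/1
  'b': [0/1 + 1/1*0/1, 0/1 + 1/1*1/4) = [0/1, 1/4)
  'd': [0/1 + 1/1*1/4, 0/1 + 1/1*1/2) = [1/4, 1/2) <- contains code 29/64
  'a': [0/1 + 1/1*1/2, 0/1 + 1/1*5/8) = [1/2, 5/8)
  'c': [0/1 + 1/1*5/8, 0/1 + 1/1*1/1) = [5/8, 1/1)
  emit 'd', narrow to [1/4, 1/2)
Step 2: interval [1/4, 1/2), width = 1/2 - 1/4 = 1/4
  'b': [1/4 + 1/4*0/1, 1/4 + 1/4*1/4) = [1/4, 5/16)
  'd': [1/4 + 1/4*1/4, 1/4 + 1/4*1/2) = [5/16, 3/8)
  'a': [1/4 + 1/4*1/2, 1/4 + 1/4*5/8) = [3/8, 13/32)
  'c': [1/4 + 1/4*5/8, 1/4 + 1/4*1/1) = [13/32, 1/2) <- contains code 29/64
  emit 'c', narrow to [13/32, 1/2)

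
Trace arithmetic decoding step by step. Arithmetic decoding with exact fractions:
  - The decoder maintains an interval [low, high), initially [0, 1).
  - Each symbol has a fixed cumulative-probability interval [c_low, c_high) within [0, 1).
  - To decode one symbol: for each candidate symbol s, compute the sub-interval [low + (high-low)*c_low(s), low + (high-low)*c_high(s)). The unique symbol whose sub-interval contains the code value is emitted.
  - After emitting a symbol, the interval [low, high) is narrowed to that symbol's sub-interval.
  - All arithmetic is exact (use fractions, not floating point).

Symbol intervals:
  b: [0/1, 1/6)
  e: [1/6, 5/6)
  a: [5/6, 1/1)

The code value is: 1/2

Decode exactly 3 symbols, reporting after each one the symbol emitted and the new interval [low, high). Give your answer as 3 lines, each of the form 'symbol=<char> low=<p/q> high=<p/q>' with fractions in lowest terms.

Step 1: interval [0/1, 1/1), width = 1/1 - 0/1 = 1/1
  'b': [0/1 + 1/1*0/1, 0/1 + 1/1*1/6) = [0/1, 1/6)
  'e': [0/1 + 1/1*1/6, 0/1 + 1/1*5/6) = [1/6, 5/6) <- contains code 1/2
  'a': [0/1 + 1/1*5/6, 0/1 + 1/1*1/1) = [5/6, 1/1)
  emit 'e', narrow to [1/6, 5/6)
Step 2: interval [1/6, 5/6), width = 5/6 - 1/6 = 2/3
  'b': [1/6 + 2/3*0/1, 1/6 + 2/3*1/6) = [1/6, 5/18)
  'e': [1/6 + 2/3*1/6, 1/6 + 2/3*5/6) = [5/18, 13/18) <- contains code 1/2
  'a': [1/6 + 2/3*5/6, 1/6 + 2/3*1/1) = [13/18, 5/6)
  emit 'e', narrow to [5/18, 13/18)
Step 3: interval [5/18, 13/18), width = 13/18 - 5/18 = 4/9
  'b': [5/18 + 4/9*0/1, 5/18 + 4/9*1/6) = [5/18, 19/54)
  'e': [5/18 + 4/9*1/6, 5/18 + 4/9*5/6) = [19/54, 35/54) <- contains code 1/2
  'a': [5/18 + 4/9*5/6, 5/18 + 4/9*1/1) = [35/54, 13/18)
  emit 'e', narrow to [19/54, 35/54)

Answer: symbol=e low=1/6 high=5/6
symbol=e low=5/18 high=13/18
symbol=e low=19/54 high=35/54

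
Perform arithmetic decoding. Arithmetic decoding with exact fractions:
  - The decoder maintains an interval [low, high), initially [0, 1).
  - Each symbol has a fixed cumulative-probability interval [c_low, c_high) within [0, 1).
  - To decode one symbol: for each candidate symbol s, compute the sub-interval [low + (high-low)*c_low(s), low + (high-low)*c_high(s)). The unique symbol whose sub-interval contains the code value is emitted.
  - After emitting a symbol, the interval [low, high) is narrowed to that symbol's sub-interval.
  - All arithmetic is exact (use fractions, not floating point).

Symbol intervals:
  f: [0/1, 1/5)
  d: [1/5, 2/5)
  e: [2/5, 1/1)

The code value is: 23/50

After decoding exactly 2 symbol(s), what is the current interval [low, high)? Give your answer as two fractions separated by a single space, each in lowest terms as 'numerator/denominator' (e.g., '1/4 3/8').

Step 1: interval [0/1, 1/1), width = 1/1 - 0/1 = 1/1
  'f': [0/1 + 1/1*0/1, 0/1 + 1/1*1/5) = [0/1, 1/5)
  'd': [0/1 + 1/1*1/5, 0/1 + 1/1*2/5) = [1/5, 2/5)
  'e': [0/1 + 1/1*2/5, 0/1 + 1/1*1/1) = [2/5, 1/1) <- contains code 23/50
  emit 'e', narrow to [2/5, 1/1)
Step 2: interval [2/5, 1/1), width = 1/1 - 2/5 = 3/5
  'f': [2/5 + 3/5*0/1, 2/5 + 3/5*1/5) = [2/5, 13/25) <- contains code 23/50
  'd': [2/5 + 3/5*1/5, 2/5 + 3/5*2/5) = [13/25, 16/25)
  'e': [2/5 + 3/5*2/5, 2/5 + 3/5*1/1) = [16/25, 1/1)
  emit 'f', narrow to [2/5, 13/25)

Answer: 2/5 13/25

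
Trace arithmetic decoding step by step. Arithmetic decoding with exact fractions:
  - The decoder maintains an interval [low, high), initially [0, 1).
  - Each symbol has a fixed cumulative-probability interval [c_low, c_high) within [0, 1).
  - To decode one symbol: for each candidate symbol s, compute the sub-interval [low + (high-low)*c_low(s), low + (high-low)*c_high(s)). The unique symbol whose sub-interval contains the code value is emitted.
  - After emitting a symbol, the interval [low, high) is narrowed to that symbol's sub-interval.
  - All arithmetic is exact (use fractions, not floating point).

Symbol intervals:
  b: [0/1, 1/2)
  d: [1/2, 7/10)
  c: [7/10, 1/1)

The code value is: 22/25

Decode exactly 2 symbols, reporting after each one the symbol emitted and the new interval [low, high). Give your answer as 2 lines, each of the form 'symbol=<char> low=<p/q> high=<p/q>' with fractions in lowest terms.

Step 1: interval [0/1, 1/1), width = 1/1 - 0/1 = 1/1
  'b': [0/1 + 1/1*0/1, 0/1 + 1/1*1/2) = [0/1, 1/2)
  'd': [0/1 + 1/1*1/2, 0/1 + 1/1*7/10) = [1/2, 7/10)
  'c': [0/1 + 1/1*7/10, 0/1 + 1/1*1/1) = [7/10, 1/1) <- contains code 22/25
  emit 'c', narrow to [7/10, 1/1)
Step 2: interval [7/10, 1/1), width = 1/1 - 7/10 = 3/10
  'b': [7/10 + 3/10*0/1, 7/10 + 3/10*1/2) = [7/10, 17/20)
  'd': [7/10 + 3/10*1/2, 7/10 + 3/10*7/10) = [17/20, 91/100) <- contains code 22/25
  'c': [7/10 + 3/10*7/10, 7/10 + 3/10*1/1) = [91/100, 1/1)
  emit 'd', narrow to [17/20, 91/100)

Answer: symbol=c low=7/10 high=1/1
symbol=d low=17/20 high=91/100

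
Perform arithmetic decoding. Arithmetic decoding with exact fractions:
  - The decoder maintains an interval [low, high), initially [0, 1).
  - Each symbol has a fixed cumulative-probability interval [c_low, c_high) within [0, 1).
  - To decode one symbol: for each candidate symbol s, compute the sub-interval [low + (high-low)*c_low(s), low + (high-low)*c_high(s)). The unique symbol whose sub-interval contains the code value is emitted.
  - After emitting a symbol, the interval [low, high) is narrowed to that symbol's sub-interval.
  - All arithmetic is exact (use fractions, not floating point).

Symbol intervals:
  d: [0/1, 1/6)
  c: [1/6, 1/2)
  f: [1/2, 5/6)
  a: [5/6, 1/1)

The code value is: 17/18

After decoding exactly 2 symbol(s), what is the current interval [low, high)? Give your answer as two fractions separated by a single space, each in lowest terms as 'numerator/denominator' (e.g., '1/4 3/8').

Answer: 11/12 35/36

Derivation:
Step 1: interval [0/1, 1/1), width = 1/1 - 0/1 = 1/1
  'd': [0/1 + 1/1*0/1, 0/1 + 1/1*1/6) = [0/1, 1/6)
  'c': [0/1 + 1/1*1/6, 0/1 + 1/1*1/2) = [1/6, 1/2)
  'f': [0/1 + 1/1*1/2, 0/1 + 1/1*5/6) = [1/2, 5/6)
  'a': [0/1 + 1/1*5/6, 0/1 + 1/1*1/1) = [5/6, 1/1) <- contains code 17/18
  emit 'a', narrow to [5/6, 1/1)
Step 2: interval [5/6, 1/1), width = 1/1 - 5/6 = 1/6
  'd': [5/6 + 1/6*0/1, 5/6 + 1/6*1/6) = [5/6, 31/36)
  'c': [5/6 + 1/6*1/6, 5/6 + 1/6*1/2) = [31/36, 11/12)
  'f': [5/6 + 1/6*1/2, 5/6 + 1/6*5/6) = [11/12, 35/36) <- contains code 17/18
  'a': [5/6 + 1/6*5/6, 5/6 + 1/6*1/1) = [35/36, 1/1)
  emit 'f', narrow to [11/12, 35/36)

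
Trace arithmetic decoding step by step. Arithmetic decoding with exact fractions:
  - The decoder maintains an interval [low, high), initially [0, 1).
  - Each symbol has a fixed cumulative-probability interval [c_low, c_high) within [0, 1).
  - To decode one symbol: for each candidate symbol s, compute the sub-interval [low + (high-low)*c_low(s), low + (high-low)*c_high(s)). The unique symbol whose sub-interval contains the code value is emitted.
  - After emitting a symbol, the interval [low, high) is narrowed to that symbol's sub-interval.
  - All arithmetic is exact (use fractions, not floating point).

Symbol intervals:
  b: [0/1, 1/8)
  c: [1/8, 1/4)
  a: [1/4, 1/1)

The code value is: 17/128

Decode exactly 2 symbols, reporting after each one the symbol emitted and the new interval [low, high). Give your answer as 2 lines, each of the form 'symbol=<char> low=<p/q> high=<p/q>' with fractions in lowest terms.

Step 1: interval [0/1, 1/1), width = 1/1 - 0/1 = 1/1
  'b': [0/1 + 1/1*0/1, 0/1 + 1/1*1/8) = [0/1, 1/8)
  'c': [0/1 + 1/1*1/8, 0/1 + 1/1*1/4) = [1/8, 1/4) <- contains code 17/128
  'a': [0/1 + 1/1*1/4, 0/1 + 1/1*1/1) = [1/4, 1/1)
  emit 'c', narrow to [1/8, 1/4)
Step 2: interval [1/8, 1/4), width = 1/4 - 1/8 = 1/8
  'b': [1/8 + 1/8*0/1, 1/8 + 1/8*1/8) = [1/8, 9/64) <- contains code 17/128
  'c': [1/8 + 1/8*1/8, 1/8 + 1/8*1/4) = [9/64, 5/32)
  'a': [1/8 + 1/8*1/4, 1/8 + 1/8*1/1) = [5/32, 1/4)
  emit 'b', narrow to [1/8, 9/64)

Answer: symbol=c low=1/8 high=1/4
symbol=b low=1/8 high=9/64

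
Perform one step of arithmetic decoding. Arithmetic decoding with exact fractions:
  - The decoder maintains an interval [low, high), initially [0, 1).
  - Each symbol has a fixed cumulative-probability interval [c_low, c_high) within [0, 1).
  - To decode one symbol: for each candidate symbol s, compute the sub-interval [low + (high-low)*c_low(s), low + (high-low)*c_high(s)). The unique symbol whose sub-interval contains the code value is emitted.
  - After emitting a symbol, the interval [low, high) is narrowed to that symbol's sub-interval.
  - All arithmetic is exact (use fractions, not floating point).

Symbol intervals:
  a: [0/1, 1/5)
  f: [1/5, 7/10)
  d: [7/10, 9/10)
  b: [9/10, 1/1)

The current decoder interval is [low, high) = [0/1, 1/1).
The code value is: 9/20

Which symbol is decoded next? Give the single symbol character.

Interval width = high − low = 1/1 − 0/1 = 1/1
Scaled code = (code − low) / width = (9/20 − 0/1) / 1/1 = 9/20
  a: [0/1, 1/5) 
  f: [1/5, 7/10) ← scaled code falls here ✓
  d: [7/10, 9/10) 
  b: [9/10, 1/1) 

Answer: f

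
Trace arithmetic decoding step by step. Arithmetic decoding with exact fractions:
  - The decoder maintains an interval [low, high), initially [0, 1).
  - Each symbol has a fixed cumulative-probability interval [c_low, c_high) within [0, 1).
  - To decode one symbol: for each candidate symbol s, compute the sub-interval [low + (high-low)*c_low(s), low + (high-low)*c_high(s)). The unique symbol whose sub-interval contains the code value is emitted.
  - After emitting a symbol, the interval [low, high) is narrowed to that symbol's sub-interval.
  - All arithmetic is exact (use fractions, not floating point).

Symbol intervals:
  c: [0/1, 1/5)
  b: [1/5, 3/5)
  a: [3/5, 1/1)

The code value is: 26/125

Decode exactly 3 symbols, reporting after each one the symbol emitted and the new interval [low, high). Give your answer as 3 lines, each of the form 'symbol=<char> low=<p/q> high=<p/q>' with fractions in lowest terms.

Step 1: interval [0/1, 1/1), width = 1/1 - 0/1 = 1/1
  'c': [0/1 + 1/1*0/1, 0/1 + 1/1*1/5) = [0/1, 1/5)
  'b': [0/1 + 1/1*1/5, 0/1 + 1/1*3/5) = [1/5, 3/5) <- contains code 26/125
  'a': [0/1 + 1/1*3/5, 0/1 + 1/1*1/1) = [3/5, 1/1)
  emit 'b', narrow to [1/5, 3/5)
Step 2: interval [1/5, 3/5), width = 3/5 - 1/5 = 2/5
  'c': [1/5 + 2/5*0/1, 1/5 + 2/5*1/5) = [1/5, 7/25) <- contains code 26/125
  'b': [1/5 + 2/5*1/5, 1/5 + 2/5*3/5) = [7/25, 11/25)
  'a': [1/5 + 2/5*3/5, 1/5 + 2/5*1/1) = [11/25, 3/5)
  emit 'c', narrow to [1/5, 7/25)
Step 3: interval [1/5, 7/25), width = 7/25 - 1/5 = 2/25
  'c': [1/5 + 2/25*0/1, 1/5 + 2/25*1/5) = [1/5, 27/125) <- contains code 26/125
  'b': [1/5 + 2/25*1/5, 1/5 + 2/25*3/5) = [27/125, 31/125)
  'a': [1/5 + 2/25*3/5, 1/5 + 2/25*1/1) = [31/125, 7/25)
  emit 'c', narrow to [1/5, 27/125)

Answer: symbol=b low=1/5 high=3/5
symbol=c low=1/5 high=7/25
symbol=c low=1/5 high=27/125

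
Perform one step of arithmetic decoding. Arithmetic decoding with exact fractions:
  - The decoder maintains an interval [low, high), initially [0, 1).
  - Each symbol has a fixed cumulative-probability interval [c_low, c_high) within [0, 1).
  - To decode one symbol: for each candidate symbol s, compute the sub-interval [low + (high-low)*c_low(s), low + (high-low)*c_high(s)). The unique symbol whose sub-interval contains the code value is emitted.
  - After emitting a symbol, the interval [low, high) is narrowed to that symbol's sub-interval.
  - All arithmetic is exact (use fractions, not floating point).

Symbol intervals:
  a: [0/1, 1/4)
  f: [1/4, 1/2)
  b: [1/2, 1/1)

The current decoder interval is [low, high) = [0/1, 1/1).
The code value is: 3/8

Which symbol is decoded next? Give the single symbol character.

Interval width = high − low = 1/1 − 0/1 = 1/1
Scaled code = (code − low) / width = (3/8 − 0/1) / 1/1 = 3/8
  a: [0/1, 1/4) 
  f: [1/4, 1/2) ← scaled code falls here ✓
  b: [1/2, 1/1) 

Answer: f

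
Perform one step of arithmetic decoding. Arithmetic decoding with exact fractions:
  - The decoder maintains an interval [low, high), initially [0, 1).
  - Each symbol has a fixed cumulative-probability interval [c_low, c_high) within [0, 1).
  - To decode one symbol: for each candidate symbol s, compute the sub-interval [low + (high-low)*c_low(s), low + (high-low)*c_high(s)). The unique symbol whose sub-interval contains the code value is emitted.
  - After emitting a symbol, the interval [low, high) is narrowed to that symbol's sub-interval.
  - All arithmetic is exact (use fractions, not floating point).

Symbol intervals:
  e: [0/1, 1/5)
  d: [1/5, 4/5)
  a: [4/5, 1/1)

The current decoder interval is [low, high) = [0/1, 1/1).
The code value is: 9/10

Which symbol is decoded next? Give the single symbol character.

Answer: a

Derivation:
Interval width = high − low = 1/1 − 0/1 = 1/1
Scaled code = (code − low) / width = (9/10 − 0/1) / 1/1 = 9/10
  e: [0/1, 1/5) 
  d: [1/5, 4/5) 
  a: [4/5, 1/1) ← scaled code falls here ✓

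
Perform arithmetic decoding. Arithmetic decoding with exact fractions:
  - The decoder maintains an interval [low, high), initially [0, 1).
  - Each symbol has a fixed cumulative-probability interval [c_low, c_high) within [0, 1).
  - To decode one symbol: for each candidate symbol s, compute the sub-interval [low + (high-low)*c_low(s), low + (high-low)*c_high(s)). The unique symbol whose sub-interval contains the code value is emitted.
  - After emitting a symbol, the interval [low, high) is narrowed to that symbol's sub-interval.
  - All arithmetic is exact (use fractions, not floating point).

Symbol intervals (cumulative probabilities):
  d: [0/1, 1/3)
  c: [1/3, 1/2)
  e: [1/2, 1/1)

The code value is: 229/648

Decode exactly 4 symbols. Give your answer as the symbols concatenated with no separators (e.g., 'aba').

Answer: cdcd

Derivation:
Step 1: interval [0/1, 1/1), width = 1/1 - 0/1 = 1/1
  'd': [0/1 + 1/1*0/1, 0/1 + 1/1*1/3) = [0/1, 1/3)
  'c': [0/1 + 1/1*1/3, 0/1 + 1/1*1/2) = [1/3, 1/2) <- contains code 229/648
  'e': [0/1 + 1/1*1/2, 0/1 + 1/1*1/1) = [1/2, 1/1)
  emit 'c', narrow to [1/3, 1/2)
Step 2: interval [1/3, 1/2), width = 1/2 - 1/3 = 1/6
  'd': [1/3 + 1/6*0/1, 1/3 + 1/6*1/3) = [1/3, 7/18) <- contains code 229/648
  'c': [1/3 + 1/6*1/3, 1/3 + 1/6*1/2) = [7/18, 5/12)
  'e': [1/3 + 1/6*1/2, 1/3 + 1/6*1/1) = [5/12, 1/2)
  emit 'd', narrow to [1/3, 7/18)
Step 3: interval [1/3, 7/18), width = 7/18 - 1/3 = 1/18
  'd': [1/3 + 1/18*0/1, 1/3 + 1/18*1/3) = [1/3, 19/54)
  'c': [1/3 + 1/18*1/3, 1/3 + 1/18*1/2) = [19/54, 13/36) <- contains code 229/648
  'e': [1/3 + 1/18*1/2, 1/3 + 1/18*1/1) = [13/36, 7/18)
  emit 'c', narrow to [19/54, 13/36)
Step 4: interval [19/54, 13/36), width = 13/36 - 19/54 = 1/108
  'd': [19/54 + 1/108*0/1, 19/54 + 1/108*1/3) = [19/54, 115/324) <- contains code 229/648
  'c': [19/54 + 1/108*1/3, 19/54 + 1/108*1/2) = [115/324, 77/216)
  'e': [19/54 + 1/108*1/2, 19/54 + 1/108*1/1) = [77/216, 13/36)
  emit 'd', narrow to [19/54, 115/324)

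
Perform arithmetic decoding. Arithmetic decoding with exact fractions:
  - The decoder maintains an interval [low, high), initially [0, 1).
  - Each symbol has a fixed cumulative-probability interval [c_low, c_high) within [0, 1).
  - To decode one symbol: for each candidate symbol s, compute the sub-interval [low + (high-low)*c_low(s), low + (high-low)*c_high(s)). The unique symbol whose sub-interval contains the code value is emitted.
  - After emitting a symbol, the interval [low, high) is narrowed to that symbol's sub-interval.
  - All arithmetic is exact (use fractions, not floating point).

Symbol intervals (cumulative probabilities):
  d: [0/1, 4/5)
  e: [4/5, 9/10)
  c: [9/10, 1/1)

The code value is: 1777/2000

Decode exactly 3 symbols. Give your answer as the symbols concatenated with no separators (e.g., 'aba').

Answer: eee

Derivation:
Step 1: interval [0/1, 1/1), width = 1/1 - 0/1 = 1/1
  'd': [0/1 + 1/1*0/1, 0/1 + 1/1*4/5) = [0/1, 4/5)
  'e': [0/1 + 1/1*4/5, 0/1 + 1/1*9/10) = [4/5, 9/10) <- contains code 1777/2000
  'c': [0/1 + 1/1*9/10, 0/1 + 1/1*1/1) = [9/10, 1/1)
  emit 'e', narrow to [4/5, 9/10)
Step 2: interval [4/5, 9/10), width = 9/10 - 4/5 = 1/10
  'd': [4/5 + 1/10*0/1, 4/5 + 1/10*4/5) = [4/5, 22/25)
  'e': [4/5 + 1/10*4/5, 4/5 + 1/10*9/10) = [22/25, 89/100) <- contains code 1777/2000
  'c': [4/5 + 1/10*9/10, 4/5 + 1/10*1/1) = [89/100, 9/10)
  emit 'e', narrow to [22/25, 89/100)
Step 3: interval [22/25, 89/100), width = 89/100 - 22/25 = 1/100
  'd': [22/25 + 1/100*0/1, 22/25 + 1/100*4/5) = [22/25, 111/125)
  'e': [22/25 + 1/100*4/5, 22/25 + 1/100*9/10) = [111/125, 889/1000) <- contains code 1777/2000
  'c': [22/25 + 1/100*9/10, 22/25 + 1/100*1/1) = [889/1000, 89/100)
  emit 'e', narrow to [111/125, 889/1000)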